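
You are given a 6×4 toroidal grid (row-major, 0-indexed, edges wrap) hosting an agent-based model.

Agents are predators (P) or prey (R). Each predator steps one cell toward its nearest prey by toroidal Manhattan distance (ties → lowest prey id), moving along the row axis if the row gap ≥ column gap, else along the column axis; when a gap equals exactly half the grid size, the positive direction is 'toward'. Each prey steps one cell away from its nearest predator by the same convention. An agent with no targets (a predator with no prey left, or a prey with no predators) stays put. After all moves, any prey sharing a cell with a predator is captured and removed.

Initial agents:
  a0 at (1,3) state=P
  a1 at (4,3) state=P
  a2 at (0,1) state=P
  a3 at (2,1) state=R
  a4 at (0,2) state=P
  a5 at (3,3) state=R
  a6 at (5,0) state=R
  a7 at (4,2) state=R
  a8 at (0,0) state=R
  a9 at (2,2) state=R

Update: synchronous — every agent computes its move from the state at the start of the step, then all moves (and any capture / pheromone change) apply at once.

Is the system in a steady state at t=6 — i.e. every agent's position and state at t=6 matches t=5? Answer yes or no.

t=1: a0@(2,3):P a1@(3,3):P a2@(0,0):P a3@(3,1):R a4@(5,2):P a7@(4,1):R a8@(0,3):R a9@(3,2):R
t=2: a0@(1,3):P a1@(3,2):P a2@(0,3):P a3@(3,0):R a4@(4,2):P a7@(3,1):R a8@(0,2):R a9@(3,1):R
t=3: a0@(0,3):P a1@(3,1):P a2@(0,2):P a3@(3,3):R a4@(3,2):P a7@(3,0):R a8@(0,1):R a9@(3,0):R
t=4: a0@(0,0):P a1@(3,0):P a2@(0,1):P a4@(3,3):P
t=5: (unchanged — steady state)

yes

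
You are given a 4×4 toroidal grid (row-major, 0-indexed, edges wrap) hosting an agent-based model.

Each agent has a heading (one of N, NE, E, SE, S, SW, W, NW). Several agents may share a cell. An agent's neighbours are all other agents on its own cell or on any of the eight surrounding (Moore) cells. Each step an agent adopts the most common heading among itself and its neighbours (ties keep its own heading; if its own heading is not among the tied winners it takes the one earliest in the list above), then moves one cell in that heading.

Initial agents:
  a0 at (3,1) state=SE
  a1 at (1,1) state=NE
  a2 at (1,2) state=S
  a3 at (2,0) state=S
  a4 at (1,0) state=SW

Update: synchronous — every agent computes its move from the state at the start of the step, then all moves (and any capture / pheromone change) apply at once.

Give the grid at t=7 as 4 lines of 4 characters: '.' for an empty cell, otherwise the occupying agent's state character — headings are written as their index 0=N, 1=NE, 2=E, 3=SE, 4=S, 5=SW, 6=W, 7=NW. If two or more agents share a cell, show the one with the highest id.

t=1: a0@(0,2):SE a1@(2,1):S a2@(2,2):S a3@(3,0):S a4@(2,3):SW
t=2: a0@(1,3):SE a1@(3,1):S a2@(3,2):S a3@(0,0):S a4@(3,3):S
t=3: a0@(2,0):SE a1@(0,1):S a2@(0,2):S a3@(1,0):S a4@(0,3):S
t=4: a0@(3,1):SE a1@(1,1):S a2@(1,2):S a3@(2,0):S a4@(1,3):S
t=5: a0@(0,2):SE a1@(2,1):S a2@(2,2):S a3@(3,0):S a4@(2,3):S
t=6: a0@(1,3):SE a1@(3,1):S a2@(3,2):S a3@(0,0):S a4@(3,3):S
t=7: a0@(2,0):SE a1@(0,1):S a2@(0,2):S a3@(1,0):S a4@(0,3):S

.444
4...
3...
....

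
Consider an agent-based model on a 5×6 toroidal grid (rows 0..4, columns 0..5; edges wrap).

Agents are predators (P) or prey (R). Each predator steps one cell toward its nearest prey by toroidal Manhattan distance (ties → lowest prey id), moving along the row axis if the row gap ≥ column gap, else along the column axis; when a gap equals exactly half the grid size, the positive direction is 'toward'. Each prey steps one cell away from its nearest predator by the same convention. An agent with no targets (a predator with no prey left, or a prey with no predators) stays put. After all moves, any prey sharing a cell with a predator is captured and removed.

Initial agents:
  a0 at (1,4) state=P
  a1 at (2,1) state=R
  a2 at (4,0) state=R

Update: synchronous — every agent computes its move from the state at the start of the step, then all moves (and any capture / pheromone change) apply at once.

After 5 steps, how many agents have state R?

2

t=1: a0@(1,5):P a1@(2,0):R a2@(3,0):R
t=2: a0@(2,5):P a1@(3,0):R a2@(4,0):R
t=3: a0@(3,5):P a1@(4,0):R a2@(0,0):R
t=4: a0@(4,5):P a1@(0,0):R a2@(1,0):R
t=5: a0@(0,5):P a1@(1,0):R a2@(2,0):R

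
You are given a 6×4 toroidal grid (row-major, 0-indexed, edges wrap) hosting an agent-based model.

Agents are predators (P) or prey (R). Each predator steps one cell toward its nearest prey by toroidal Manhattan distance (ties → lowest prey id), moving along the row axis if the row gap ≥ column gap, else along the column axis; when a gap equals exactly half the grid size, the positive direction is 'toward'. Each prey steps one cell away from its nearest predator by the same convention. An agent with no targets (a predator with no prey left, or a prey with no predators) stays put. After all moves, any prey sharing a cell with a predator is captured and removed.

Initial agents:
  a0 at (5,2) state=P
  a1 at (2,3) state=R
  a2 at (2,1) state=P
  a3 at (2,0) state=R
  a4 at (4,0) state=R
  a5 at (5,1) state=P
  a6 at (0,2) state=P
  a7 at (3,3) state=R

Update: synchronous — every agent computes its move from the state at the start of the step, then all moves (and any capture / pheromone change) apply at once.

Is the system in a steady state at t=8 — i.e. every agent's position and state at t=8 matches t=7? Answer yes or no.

t=1: a0@(5,3):P a1@(2,2):R a2@(2,0):P a3@(2,3):R a4@(3,0):R a5@(4,1):P a6@(1,2):P a7@(2,3):R
t=2: a0@(0,3):P a1@(3,2):R a2@(2,3):P a4@(4,0):R a5@(3,1):P a6@(2,2):P
t=3: a0@(5,3):P a2@(3,3):P a4@(5,0):R a5@(3,2):P a6@(3,2):P
t=4: a0@(5,0):P a2@(4,3):P a4@(5,1):R a5@(4,2):P a6@(4,2):P
t=5: a0@(5,1):P a2@(4,0):P a5@(5,2):P a6@(5,2):P
t=6: (unchanged — steady state)

yes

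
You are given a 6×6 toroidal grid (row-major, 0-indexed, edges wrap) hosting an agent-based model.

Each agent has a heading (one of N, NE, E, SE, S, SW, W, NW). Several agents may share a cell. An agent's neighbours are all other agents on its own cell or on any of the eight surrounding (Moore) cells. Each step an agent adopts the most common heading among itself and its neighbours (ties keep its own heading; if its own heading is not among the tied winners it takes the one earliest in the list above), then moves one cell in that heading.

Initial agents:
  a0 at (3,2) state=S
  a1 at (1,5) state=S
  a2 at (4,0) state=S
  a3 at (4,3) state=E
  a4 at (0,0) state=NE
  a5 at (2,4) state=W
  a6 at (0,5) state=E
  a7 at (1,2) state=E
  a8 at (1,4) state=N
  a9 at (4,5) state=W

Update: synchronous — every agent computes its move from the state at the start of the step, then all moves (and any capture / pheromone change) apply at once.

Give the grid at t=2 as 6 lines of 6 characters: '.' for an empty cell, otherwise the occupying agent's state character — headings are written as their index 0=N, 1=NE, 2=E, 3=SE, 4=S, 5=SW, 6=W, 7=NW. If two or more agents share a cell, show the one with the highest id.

42....
....2.
..6...
.....4
...6.2
..4.0.

t=1: a0@(4,2):S a1@(2,5):S a2@(5,0):S a3@(4,4):E a4@(5,1):NE a5@(2,3):W a6@(0,0):E a7@(1,3):E a8@(0,4):N a9@(4,4):W
t=2: a0@(5,2):S a1@(3,5):S a2@(0,0):S a3@(4,5):E a4@(0,1):S a5@(2,2):W a6@(0,1):E a7@(1,4):E a8@(5,4):N a9@(4,3):W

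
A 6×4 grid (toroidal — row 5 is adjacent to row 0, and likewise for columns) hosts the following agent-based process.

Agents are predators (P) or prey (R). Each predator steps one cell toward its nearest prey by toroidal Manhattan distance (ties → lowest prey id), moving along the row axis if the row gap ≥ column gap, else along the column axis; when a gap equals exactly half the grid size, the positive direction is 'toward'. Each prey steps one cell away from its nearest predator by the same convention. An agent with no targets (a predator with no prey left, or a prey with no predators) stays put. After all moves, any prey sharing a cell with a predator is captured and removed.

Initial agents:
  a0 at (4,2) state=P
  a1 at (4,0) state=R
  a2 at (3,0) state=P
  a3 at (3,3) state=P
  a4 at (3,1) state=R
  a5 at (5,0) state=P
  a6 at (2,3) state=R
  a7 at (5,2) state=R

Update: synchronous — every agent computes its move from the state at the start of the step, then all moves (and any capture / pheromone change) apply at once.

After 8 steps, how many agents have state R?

t=1: a0@(5,2):P a1@(5,0):R a2@(4,0):P a3@(2,3):P a4@(3,2):R a5@(4,0):P a6@(1,3):R a7@(0,2):R
t=2: a0@(0,2):P a1@(0,0):R a2@(5,0):P a3@(1,3):P a4@(2,2):R a5@(5,0):P a6@(0,3):R a7@(1,2):R
t=3: a0@(0,3):P a1@(1,0):R a2@(0,0):P a3@(0,3):P a4@(3,2):R a5@(0,0):P a7@(2,2):R
t=4: a0@(1,3):P a1@(2,0):R a2@(1,0):P a3@(1,3):P a4@(2,2):R a5@(1,0):P a7@(3,2):R
t=5: a0@(2,3):P a1@(3,0):R a2@(2,0):P a3@(2,3):P a4@(3,2):R a5@(2,0):P a7@(4,2):R
t=6: a0@(3,3):P a1@(4,0):R a2@(3,0):P a3@(3,3):P a4@(4,2):R a5@(3,0):P a7@(5,2):R
t=7: a0@(4,3):P a1@(5,0):R a2@(4,0):P a3@(4,3):P a4@(5,2):R a5@(4,0):P a7@(0,2):R
t=8: a0@(5,3):P a1@(0,0):R a2@(5,0):P a3@(5,3):P a4@(0,2):R a5@(5,0):P a7@(1,2):R

3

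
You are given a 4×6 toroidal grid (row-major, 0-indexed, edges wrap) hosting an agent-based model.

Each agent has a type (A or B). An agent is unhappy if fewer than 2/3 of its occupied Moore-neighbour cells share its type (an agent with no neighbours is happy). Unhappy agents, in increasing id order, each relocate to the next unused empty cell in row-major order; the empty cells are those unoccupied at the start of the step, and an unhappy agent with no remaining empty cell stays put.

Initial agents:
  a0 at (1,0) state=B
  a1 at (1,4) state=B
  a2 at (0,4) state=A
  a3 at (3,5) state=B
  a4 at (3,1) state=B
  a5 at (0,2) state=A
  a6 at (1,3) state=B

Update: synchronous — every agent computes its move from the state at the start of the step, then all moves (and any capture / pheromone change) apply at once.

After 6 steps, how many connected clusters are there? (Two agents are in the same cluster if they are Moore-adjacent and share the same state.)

t=1: a0@(1,0):B a1@(0,0):B a2@(0,1):A a3@(0,3):B a4@(0,5):B a5@(1,1):A a6@(1,2):B
t=2: a0@(0,2):B a1@(0,4):B a2@(1,3):A a3@(0,3):B a4@(0,5):B a5@(1,4):A a6@(1,5):B
t=3: a0@(0,0):B a1@(0,1):B a2@(1,0):A a3@(1,1):B a4@(0,5):B a5@(1,2):A a6@(1,5):B
t=4: a0@(0,0):B a1@(0,2):B a2@(0,3):A a3@(0,4):B a4@(0,5):B a5@(1,3):A a6@(1,5):B
t=5: a0@(0,0):B a1@(0,1):B a2@(1,0):A a3@(1,1):B a4@(0,5):B a5@(1,2):A a6@(1,5):B
t=6: a0@(0,0):B a1@(0,2):B a2@(0,3):A a3@(0,4):B a4@(0,5):B a5@(1,3):A a6@(1,5):B

3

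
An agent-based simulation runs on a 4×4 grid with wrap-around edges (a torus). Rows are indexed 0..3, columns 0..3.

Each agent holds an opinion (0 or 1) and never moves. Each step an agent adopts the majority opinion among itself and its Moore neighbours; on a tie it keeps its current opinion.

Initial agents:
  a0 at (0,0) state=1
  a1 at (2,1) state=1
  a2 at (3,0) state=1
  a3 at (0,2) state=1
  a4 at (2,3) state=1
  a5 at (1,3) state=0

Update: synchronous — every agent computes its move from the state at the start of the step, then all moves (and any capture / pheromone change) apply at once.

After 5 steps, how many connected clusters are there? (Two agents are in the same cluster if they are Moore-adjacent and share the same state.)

t=1: a0@(0,0):1 a1@(2,1):1 a2@(3,0):1 a3@(0,2):1 a4@(2,3):1 a5@(1,3):1
t=2: (unchanged — steady state)

1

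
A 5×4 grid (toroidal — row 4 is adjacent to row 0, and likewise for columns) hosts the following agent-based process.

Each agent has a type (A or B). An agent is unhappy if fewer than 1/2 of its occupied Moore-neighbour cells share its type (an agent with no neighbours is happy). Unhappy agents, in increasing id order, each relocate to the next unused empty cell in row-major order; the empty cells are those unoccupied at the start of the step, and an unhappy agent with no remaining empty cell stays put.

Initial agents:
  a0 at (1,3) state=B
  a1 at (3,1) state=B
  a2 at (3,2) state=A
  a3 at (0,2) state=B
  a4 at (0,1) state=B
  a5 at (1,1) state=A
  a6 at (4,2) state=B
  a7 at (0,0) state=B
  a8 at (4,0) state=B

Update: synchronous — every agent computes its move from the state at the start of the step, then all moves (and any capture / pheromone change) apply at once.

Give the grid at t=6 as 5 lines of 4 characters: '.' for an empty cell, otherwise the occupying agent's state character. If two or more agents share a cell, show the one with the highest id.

t=1: a0@(1,3):B a1@(3,1):B a2@(0,3):A a3@(0,2):B a4@(0,1):B a5@(1,0):A a6@(4,2):B a7@(0,0):B a8@(4,0):B
t=2: a0@(1,3):B a1@(3,1):B a2@(1,1):A a3@(0,2):B a4@(0,1):B a5@(1,2):A a6@(4,2):B a7@(0,0):B a8@(4,0):B
t=3: a0@(1,3):B a1@(3,1):B a2@(0,3):A a3@(0,2):B a4@(0,1):B a5@(1,0):A a6@(4,2):B a7@(0,0):B a8@(4,0):B
t=4: a0@(1,3):B a1@(3,1):B a2@(1,1):A a3@(0,2):B a4@(0,1):B a5@(1,2):A a6@(4,2):B a7@(0,0):B a8@(4,0):B
t=5: a0@(1,3):B a1@(3,1):B a2@(0,3):A a3@(0,2):B a4@(0,1):B a5@(1,0):A a6@(4,2):B a7@(0,0):B a8@(4,0):B
t=6: a0@(1,3):B a1@(3,1):B a2@(1,1):A a3@(0,2):B a4@(0,1):B a5@(1,2):A a6@(4,2):B a7@(0,0):B a8@(4,0):B

BBB.
.AAB
....
.B..
B.B.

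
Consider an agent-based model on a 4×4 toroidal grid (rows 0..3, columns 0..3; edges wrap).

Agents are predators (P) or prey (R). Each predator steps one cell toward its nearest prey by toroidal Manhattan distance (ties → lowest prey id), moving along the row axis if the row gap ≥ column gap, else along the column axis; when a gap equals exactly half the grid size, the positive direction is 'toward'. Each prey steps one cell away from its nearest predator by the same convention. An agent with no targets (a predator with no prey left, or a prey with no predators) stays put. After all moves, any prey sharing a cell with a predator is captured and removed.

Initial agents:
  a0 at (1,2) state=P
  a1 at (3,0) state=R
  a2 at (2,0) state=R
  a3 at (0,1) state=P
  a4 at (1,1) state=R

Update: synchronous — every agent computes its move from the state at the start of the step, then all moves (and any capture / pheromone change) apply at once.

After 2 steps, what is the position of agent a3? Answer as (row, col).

(1, 0)

t=1: a0@(1,1):P a1@(2,0):R a2@(2,3):R a3@(1,1):P a4@(1,0):R
t=2: a0@(1,0):P a1@(3,0):R a2@(2,2):R a3@(1,0):P a4@(1,3):R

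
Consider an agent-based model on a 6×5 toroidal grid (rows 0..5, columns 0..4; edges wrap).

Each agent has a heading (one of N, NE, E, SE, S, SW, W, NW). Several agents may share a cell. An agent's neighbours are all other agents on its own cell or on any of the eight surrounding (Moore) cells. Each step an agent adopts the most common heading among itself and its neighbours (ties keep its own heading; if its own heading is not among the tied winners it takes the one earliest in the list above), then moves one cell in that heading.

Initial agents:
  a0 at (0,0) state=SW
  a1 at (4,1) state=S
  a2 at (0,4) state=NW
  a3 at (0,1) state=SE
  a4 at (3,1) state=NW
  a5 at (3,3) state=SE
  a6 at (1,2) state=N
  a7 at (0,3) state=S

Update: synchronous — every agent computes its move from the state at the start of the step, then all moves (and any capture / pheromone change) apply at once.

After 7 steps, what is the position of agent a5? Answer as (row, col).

(4, 0)

t=1: a0@(1,4):SW a1@(5,1):S a2@(5,3):NW a3@(1,2):SE a4@(2,0):NW a5@(4,4):SE a6@(0,2):N a7@(1,3):S
t=2: a0@(2,3):SW a1@(0,1):S a2@(4,2):NW a3@(2,3):SE a4@(1,4):NW a5@(5,0):SE a6@(1,2):S a7@(2,3):S
t=3: a0@(3,3):S a1@(1,1):S a2@(3,1):NW a3@(3,3):S a4@(0,3):NW a5@(0,1):SE a6@(2,2):S a7@(3,3):S
t=4: a0@(4,3):S a1@(2,1):S a2@(2,0):NW a3@(4,3):S a4@(5,2):NW a5@(1,2):SE a6@(3,2):S a7@(4,3):S
t=5: a0@(5,3):S a1@(3,1):S a2@(1,4):NW a3@(5,3):S a4@(0,2):S a5@(2,3):SE a6@(4,2):S a7@(5,3):S
t=6: a0@(0,3):S a1@(4,1):S a2@(0,3):NW a3@(0,3):S a4@(1,2):S a5@(3,4):SE a6@(5,2):S a7@(0,3):S
t=7: a0@(1,3):S a1@(5,1):S a2@(1,3):S a3@(1,3):S a4@(2,2):S a5@(4,0):SE a6@(0,2):S a7@(1,3):S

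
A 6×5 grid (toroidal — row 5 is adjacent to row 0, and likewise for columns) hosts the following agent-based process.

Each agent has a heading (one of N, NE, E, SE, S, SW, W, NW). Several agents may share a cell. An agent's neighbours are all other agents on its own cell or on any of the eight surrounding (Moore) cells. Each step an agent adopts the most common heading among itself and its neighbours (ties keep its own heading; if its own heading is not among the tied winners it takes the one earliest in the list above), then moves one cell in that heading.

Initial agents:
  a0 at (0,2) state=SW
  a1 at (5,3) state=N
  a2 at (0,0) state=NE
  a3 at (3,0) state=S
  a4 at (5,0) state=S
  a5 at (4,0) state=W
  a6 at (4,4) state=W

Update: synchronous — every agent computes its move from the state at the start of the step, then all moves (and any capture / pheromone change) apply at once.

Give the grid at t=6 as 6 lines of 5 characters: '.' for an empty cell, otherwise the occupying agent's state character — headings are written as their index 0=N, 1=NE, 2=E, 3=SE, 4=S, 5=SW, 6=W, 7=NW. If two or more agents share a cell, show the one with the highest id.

t=1: a0@(1,1):SW a1@(4,3):N a2@(5,1):NE a3@(3,4):W a4@(5,4):W a5@(4,4):W a6@(4,3):W
t=2: a0@(2,0):SW a1@(4,2):W a2@(4,2):NE a3@(3,3):W a4@(5,3):W a5@(4,3):W a6@(4,2):W
t=3: a0@(3,4):SW a1@(4,1):W a2@(4,1):W a3@(3,2):W a4@(5,2):W a5@(4,2):W a6@(4,1):W
t=4: a0@(4,3):SW a1@(4,0):W a2@(4,0):W a3@(3,1):W a4@(5,1):W a5@(4,1):W a6@(4,0):W
t=5: a0@(5,2):SW a1@(4,4):W a2@(4,4):W a3@(3,0):W a4@(5,0):W a5@(4,0):W a6@(4,4):W
t=6: a0@(0,1):SW a1@(4,3):W a2@(4,3):W a3@(3,4):W a4@(5,4):W a5@(4,4):W a6@(4,3):W

.5...
.....
.....
....6
...66
....6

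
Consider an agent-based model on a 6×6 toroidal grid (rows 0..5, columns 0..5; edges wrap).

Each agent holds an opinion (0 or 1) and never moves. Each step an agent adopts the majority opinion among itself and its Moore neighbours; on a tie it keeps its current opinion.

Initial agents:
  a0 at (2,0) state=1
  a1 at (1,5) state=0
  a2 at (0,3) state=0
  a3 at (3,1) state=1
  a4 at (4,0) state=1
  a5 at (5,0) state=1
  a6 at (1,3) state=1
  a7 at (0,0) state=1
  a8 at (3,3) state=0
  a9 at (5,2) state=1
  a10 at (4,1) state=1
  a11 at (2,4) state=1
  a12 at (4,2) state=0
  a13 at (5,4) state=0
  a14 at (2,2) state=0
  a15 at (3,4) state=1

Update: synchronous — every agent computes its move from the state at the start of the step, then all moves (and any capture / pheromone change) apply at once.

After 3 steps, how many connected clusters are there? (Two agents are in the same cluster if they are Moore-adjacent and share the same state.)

t=1: a0@(2,0):1 a1@(1,5):1 a2@(0,3):0 a3@(3,1):1 a4@(4,0):1 a5@(5,0):1 a6@(1,3):1 a7@(0,0):1 a8@(3,3):0 a9@(5,2):1 a10@(4,1):1 a11@(2,4):1 a12@(4,2):1 a13@(5,4):0 a14@(2,2):0 a15@(3,4):1
t=2: a0@(2,0):1 a1@(1,5):1 a2@(0,3):0 a3@(3,1):1 a4@(4,0):1 a5@(5,0):1 a6@(1,3):1 a7@(0,0):1 a8@(3,3):1 a9@(5,2):1 a10@(4,1):1 a11@(2,4):1 a12@(4,2):1 a13@(5,4):0 a14@(2,2):0 a15@(3,4):1
t=3: a0@(2,0):1 a1@(1,5):1 a2@(0,3):0 a3@(3,1):1 a4@(4,0):1 a5@(5,0):1 a6@(1,3):1 a7@(0,0):1 a8@(3,3):1 a9@(5,2):1 a10@(4,1):1 a11@(2,4):1 a12@(4,2):1 a13@(5,4):0 a14@(2,2):1 a15@(3,4):1

2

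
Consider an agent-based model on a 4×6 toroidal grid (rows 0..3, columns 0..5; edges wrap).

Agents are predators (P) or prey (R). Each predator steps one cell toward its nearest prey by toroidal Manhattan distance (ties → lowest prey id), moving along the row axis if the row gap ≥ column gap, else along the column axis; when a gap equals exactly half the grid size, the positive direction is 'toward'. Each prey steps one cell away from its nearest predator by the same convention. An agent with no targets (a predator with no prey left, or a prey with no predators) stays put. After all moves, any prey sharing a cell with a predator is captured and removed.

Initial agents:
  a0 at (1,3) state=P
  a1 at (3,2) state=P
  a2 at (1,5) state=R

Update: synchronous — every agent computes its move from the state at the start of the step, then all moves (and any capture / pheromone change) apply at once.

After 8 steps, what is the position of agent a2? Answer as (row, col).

(1, 1)

t=1: a0@(1,4):P a1@(3,3):P a2@(1,0):R
t=2: a0@(1,5):P a1@(3,4):P a2@(1,1):R
t=3: a0@(1,0):P a1@(3,5):P a2@(1,2):R
t=4: a0@(1,1):P a1@(3,0):P a2@(1,3):R
t=5: a0@(1,2):P a1@(3,1):P a2@(1,4):R
t=6: a0@(1,3):P a1@(3,2):P a2@(1,5):R
t=7: a0@(1,4):P a1@(3,3):P a2@(1,0):R
t=8: a0@(1,5):P a1@(3,4):P a2@(1,1):R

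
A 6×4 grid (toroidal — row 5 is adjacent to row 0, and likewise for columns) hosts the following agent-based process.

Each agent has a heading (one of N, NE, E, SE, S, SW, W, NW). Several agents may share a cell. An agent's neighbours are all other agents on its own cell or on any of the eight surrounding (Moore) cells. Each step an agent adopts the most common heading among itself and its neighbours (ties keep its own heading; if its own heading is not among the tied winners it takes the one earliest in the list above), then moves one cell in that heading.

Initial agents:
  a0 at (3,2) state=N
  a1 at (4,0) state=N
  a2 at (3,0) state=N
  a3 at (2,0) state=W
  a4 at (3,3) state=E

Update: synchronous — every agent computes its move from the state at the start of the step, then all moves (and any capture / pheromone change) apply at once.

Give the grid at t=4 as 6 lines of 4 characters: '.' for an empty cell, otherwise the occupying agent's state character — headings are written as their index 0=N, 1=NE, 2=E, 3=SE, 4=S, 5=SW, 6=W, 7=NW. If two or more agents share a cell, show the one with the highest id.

t=1: a0@(2,2):N a1@(3,0):N a2@(2,0):N a3@(2,3):W a4@(2,3):N
t=2: a0@(1,2):N a1@(2,0):N a2@(1,0):N a3@(1,3):N a4@(1,3):N
t=3: a0@(0,2):N a1@(1,0):N a2@(0,0):N a3@(0,3):N a4@(0,3):N
t=4: a0@(5,2):N a1@(0,0):N a2@(5,0):N a3@(5,3):N a4@(5,3):N

0...
....
....
....
....
0.00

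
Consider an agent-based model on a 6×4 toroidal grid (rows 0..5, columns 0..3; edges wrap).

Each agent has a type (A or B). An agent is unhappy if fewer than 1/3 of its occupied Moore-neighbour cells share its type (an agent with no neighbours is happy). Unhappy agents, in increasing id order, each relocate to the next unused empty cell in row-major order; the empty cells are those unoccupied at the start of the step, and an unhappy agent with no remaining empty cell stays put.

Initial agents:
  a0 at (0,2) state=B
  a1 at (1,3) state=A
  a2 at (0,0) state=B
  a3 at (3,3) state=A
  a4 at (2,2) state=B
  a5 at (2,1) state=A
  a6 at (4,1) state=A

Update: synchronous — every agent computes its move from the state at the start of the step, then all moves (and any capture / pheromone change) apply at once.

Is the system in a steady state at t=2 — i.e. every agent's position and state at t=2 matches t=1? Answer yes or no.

no

t=1: a0@(0,1):B a1@(0,3):A a2@(1,0):B a3@(1,1):A a4@(1,2):B a5@(2,0):A a6@(4,1):A
t=2: a0@(0,1):B a1@(0,0):A a2@(0,2):B a3@(1,3):A a4@(1,2):B a5@(2,0):A a6@(4,1):A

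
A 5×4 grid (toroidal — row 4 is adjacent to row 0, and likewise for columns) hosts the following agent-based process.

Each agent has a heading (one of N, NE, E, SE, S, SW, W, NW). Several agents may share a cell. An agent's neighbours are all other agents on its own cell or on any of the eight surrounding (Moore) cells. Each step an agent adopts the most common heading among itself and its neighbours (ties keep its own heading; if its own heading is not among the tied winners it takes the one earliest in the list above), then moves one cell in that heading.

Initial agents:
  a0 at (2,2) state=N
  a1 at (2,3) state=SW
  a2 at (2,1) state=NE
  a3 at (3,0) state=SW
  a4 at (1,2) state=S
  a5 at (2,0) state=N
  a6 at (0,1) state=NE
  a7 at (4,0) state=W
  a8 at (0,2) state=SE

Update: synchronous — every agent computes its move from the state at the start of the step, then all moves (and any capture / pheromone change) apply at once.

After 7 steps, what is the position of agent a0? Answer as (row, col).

(0, 1)

t=1: a0@(1,2):N a1@(3,2):SW a2@(1,1):N a3@(4,3):SW a4@(0,3):NE a5@(3,3):SW a6@(4,2):NE a7@(4,3):W a8@(1,3):SE
t=2: a0@(0,2):N a1@(4,1):SW a2@(0,1):N a3@(0,2):SW a4@(4,0):NE a5@(4,2):SW a6@(0,1):SW a7@(0,2):SW a8@(2,0):SE
t=3: a0@(1,1):SW a1@(0,0):SW a2@(1,0):SW a3@(1,1):SW a4@(0,3):SW a5@(0,1):SW a6@(1,0):SW a7@(1,1):SW a8@(3,1):SE
t=4: a0@(2,0):SW a1@(1,3):SW a2@(2,3):SW a3@(2,0):SW a4@(1,2):SW a5@(1,0):SW a6@(2,3):SW a7@(2,0):SW a8@(4,2):SE
t=5: a0@(3,3):SW a1@(2,2):SW a2@(3,2):SW a3@(3,3):SW a4@(2,1):SW a5@(2,3):SW a6@(3,2):SW a7@(3,3):SW a8@(0,3):SE
t=6: a0@(4,2):SW a1@(3,1):SW a2@(4,1):SW a3@(4,2):SW a4@(3,0):SW a5@(3,2):SW a6@(4,1):SW a7@(4,2):SW a8@(1,0):SE
t=7: a0@(0,1):SW a1@(4,0):SW a2@(0,0):SW a3@(0,1):SW a4@(4,3):SW a5@(4,1):SW a6@(0,0):SW a7@(0,1):SW a8@(2,1):SE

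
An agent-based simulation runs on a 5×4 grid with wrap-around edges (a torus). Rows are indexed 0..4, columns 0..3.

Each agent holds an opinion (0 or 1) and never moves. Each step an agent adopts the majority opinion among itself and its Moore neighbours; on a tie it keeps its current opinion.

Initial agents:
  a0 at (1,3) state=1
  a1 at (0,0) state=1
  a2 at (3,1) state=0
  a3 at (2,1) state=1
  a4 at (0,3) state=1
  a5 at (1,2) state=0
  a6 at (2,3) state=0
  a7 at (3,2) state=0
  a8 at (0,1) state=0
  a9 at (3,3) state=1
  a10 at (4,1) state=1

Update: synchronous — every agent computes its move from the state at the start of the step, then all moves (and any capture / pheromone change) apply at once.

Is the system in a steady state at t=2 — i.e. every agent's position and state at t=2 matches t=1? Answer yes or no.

t=1: a0@(1,3):1 a1@(0,0):1 a2@(3,1):0 a3@(2,1):0 a4@(0,3):1 a5@(1,2):0 a6@(2,3):0 a7@(3,2):0 a8@(0,1):0 a9@(3,3):0 a10@(4,1):0
t=2: (unchanged — steady state)

yes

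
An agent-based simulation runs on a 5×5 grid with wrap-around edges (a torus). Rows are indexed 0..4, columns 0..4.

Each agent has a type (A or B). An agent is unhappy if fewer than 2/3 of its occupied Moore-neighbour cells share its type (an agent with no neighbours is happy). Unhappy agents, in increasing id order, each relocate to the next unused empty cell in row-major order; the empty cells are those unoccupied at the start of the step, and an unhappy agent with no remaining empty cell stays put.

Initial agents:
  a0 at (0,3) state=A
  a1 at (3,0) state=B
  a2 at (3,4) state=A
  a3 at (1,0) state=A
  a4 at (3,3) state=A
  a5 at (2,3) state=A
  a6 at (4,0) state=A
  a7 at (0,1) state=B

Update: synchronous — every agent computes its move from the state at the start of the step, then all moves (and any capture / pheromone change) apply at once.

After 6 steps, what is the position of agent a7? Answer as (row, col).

t=1: a0@(0,3):A a1@(0,0):B a2@(3,4):A a3@(0,2):A a4@(3,3):A a5@(2,3):A a6@(0,4):A a7@(1,1):B
t=2: a0@(0,3):A a1@(0,1):B a2@(3,4):A a3@(1,0):A a4@(3,3):A a5@(2,3):A a6@(1,2):A a7@(1,3):B
t=3: a0@(0,0):A a1@(0,2):B a2@(3,4):A a3@(0,4):A a4@(3,3):A a5@(2,3):A a6@(1,1):A a7@(1,4):B
t=4: a0@(0,0):A a1@(0,1):B a2@(3,4):A a3@(0,3):A a4@(3,3):A a5@(2,3):A a6@(1,0):A a7@(1,2):B
t=5: a0@(0,2):A a1@(0,4):B a2@(3,4):A a3@(1,1):A a4@(3,3):A a5@(2,3):A a6@(1,3):A a7@(1,4):B
t=6: a0@(0,2):A a1@(0,0):B a2@(3,4):A a3@(1,1):A a4@(3,3):A a5@(2,3):A a6@(0,1):A a7@(0,3):B

(0, 3)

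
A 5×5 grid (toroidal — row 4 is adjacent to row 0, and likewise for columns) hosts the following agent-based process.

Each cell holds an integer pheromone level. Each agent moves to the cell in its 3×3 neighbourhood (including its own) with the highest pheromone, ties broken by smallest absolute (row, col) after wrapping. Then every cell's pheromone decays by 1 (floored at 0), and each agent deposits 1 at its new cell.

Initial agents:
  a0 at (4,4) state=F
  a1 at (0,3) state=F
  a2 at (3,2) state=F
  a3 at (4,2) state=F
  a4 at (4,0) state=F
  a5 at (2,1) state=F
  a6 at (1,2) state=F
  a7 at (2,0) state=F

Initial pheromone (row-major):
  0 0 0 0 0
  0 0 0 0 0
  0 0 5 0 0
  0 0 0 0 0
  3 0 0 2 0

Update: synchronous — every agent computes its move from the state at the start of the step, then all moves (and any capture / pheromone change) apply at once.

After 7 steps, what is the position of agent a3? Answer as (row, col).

t=1: a0@(4,0) a1@(4,3) a2@(2,2) a3@(4,3) a4@(4,0) a5@(2,2) a6@(2,2) a7@(1,0) | pheromone: 0 0 0 0 0 / 1 0 0 0 0 / 0 0 7 0 0 / 0 0 0 0 0 / 4 0 0 3 0
t=2: a0@(4,0) a1@(4,3) a2@(2,2) a3@(4,3) a4@(4,0) a5@(2,2) a6@(2,2) a7@(1,0) | pheromone: 0 0 0 0 0 / 1 0 0 0 0 / 0 0 9 0 0 / 0 0 0 0 0 / 5 0 0 4 0
t=3: a0@(4,0) a1@(4,3) a2@(2,2) a3@(4,3) a4@(4,0) a5@(2,2) a6@(2,2) a7@(1,0) | pheromone: 0 0 0 0 0 / 1 0 0 0 0 / 0 0 11 0 0 / 0 0 0 0 0 / 6 0 0 5 0
t=4: a0@(4,0) a1@(4,3) a2@(2,2) a3@(4,3) a4@(4,0) a5@(2,2) a6@(2,2) a7@(1,0) | pheromone: 0 0 0 0 0 / 1 0 0 0 0 / 0 0 13 0 0 / 0 0 0 0 0 / 7 0 0 6 0
t=5: a0@(4,0) a1@(4,3) a2@(2,2) a3@(4,3) a4@(4,0) a5@(2,2) a6@(2,2) a7@(1,0) | pheromone: 0 0 0 0 0 / 1 0 0 0 0 / 0 0 15 0 0 / 0 0 0 0 0 / 8 0 0 7 0
t=6: a0@(4,0) a1@(4,3) a2@(2,2) a3@(4,3) a4@(4,0) a5@(2,2) a6@(2,2) a7@(1,0) | pheromone: 0 0 0 0 0 / 1 0 0 0 0 / 0 0 17 0 0 / 0 0 0 0 0 / 9 0 0 8 0
t=7: a0@(4,0) a1@(4,3) a2@(2,2) a3@(4,3) a4@(4,0) a5@(2,2) a6@(2,2) a7@(1,0) | pheromone: 0 0 0 0 0 / 1 0 0 0 0 / 0 0 19 0 0 / 0 0 0 0 0 / 10 0 0 9 0

(4, 3)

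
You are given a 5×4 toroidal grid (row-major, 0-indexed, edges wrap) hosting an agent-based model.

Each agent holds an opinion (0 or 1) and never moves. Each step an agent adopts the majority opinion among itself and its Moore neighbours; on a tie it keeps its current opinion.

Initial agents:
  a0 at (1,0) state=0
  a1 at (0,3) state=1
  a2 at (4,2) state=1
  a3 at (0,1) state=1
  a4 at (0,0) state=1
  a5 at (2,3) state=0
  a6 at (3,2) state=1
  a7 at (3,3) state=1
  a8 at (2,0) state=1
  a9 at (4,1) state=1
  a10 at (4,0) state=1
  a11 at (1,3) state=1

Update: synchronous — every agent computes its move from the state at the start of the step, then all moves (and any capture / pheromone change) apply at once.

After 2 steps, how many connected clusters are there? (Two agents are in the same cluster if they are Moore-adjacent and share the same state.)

t=1: a0@(1,0):1 a1@(0,3):1 a2@(4,2):1 a3@(0,1):1 a4@(0,0):1 a5@(2,3):1 a6@(3,2):1 a7@(3,3):1 a8@(2,0):1 a9@(4,1):1 a10@(4,0):1 a11@(1,3):1
t=2: (unchanged — steady state)

1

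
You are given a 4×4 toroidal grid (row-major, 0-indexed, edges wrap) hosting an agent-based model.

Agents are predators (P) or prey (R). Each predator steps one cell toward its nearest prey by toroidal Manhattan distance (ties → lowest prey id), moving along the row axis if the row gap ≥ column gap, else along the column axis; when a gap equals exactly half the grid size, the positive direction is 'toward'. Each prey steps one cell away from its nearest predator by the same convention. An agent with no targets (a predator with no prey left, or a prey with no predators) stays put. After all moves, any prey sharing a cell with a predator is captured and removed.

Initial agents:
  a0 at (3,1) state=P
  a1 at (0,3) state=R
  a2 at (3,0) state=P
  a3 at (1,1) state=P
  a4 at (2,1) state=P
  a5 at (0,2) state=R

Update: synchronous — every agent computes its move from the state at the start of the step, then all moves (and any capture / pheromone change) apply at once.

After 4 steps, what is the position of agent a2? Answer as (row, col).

(3, 0)

t=1: a0@(0,1):P a1@(1,3):R a2@(0,0):P a3@(0,1):P a4@(3,1):P a5@(1,2):R
t=2: a0@(1,1):P a1@(2,3):R a2@(1,0):P a3@(1,1):P a4@(0,1):P a5@(2,2):R
t=3: a0@(2,1):P a1@(3,3):R a2@(2,0):P a3@(2,1):P a4@(1,1):P a5@(3,2):R
t=4: a0@(3,1):P a1@(0,3):R a2@(3,0):P a3@(3,1):P a4@(2,1):P a5@(0,2):R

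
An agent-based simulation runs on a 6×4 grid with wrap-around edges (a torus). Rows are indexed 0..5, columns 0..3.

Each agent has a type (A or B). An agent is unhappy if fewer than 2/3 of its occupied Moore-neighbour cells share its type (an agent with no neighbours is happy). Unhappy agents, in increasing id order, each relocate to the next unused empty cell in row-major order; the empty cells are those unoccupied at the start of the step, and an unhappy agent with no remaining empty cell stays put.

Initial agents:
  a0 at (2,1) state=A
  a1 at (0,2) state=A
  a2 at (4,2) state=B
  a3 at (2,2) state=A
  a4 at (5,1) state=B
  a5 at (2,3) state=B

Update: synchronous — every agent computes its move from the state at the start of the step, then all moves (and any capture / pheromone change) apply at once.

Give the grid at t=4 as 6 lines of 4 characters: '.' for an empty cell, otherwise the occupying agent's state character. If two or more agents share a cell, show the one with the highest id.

t=1: a0@(2,1):A a1@(0,0):A a2@(4,2):B a3@(0,1):A a4@(0,3):B a5@(1,0):B
t=2: a0@(0,2):A a1@(1,1):A a2@(4,2):B a3@(1,2):A a4@(1,3):B a5@(2,0):B
t=3: a0@(0,2):A a1@(1,1):A a2@(4,2):B a3@(1,2):A a4@(0,0):B a5@(0,1):B
t=4: a0@(0,2):A a1@(0,3):A a2@(4,2):B a3@(1,2):A a4@(1,0):B a5@(1,3):B

..AA
B.AB
....
....
..B.
....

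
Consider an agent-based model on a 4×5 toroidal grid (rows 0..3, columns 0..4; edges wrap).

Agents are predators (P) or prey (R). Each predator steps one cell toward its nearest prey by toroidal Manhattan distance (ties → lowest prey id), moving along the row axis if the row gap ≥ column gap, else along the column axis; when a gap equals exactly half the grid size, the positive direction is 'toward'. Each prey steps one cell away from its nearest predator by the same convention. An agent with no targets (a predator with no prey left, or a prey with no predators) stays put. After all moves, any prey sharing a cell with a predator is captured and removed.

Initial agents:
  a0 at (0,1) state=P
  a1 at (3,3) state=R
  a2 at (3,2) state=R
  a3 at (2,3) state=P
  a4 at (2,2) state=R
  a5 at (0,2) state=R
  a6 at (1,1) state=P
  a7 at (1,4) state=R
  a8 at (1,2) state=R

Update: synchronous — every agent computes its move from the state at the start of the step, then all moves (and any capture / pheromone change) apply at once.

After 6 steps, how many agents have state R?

4

t=1: a0@(0,2):P a1@(0,3):R a2@(2,2):R a3@(3,3):P a4@(2,1):R a5@(0,3):R a6@(1,2):P a7@(0,4):R a8@(1,3):R
t=2: a0@(0,3):P a1@(0,4):R a2@(3,2):R a3@(0,3):P a4@(3,1):R a5@(0,4):R a6@(2,2):P a7@(0,0):R a8@(1,4):R
t=3: a0@(0,4):P a1@(0,0):R a2@(0,2):R a3@(0,4):P a4@(0,1):R a5@(0,0):R a6@(3,2):P a7@(0,1):R a8@(2,4):R
t=4: a0@(0,0):P a1@(0,1):R a2@(1,2):R a3@(0,0):P a5@(0,1):R a6@(0,2):P a8@(1,4):R
t=5: a0@(0,1):P a1@(0,2):R a2@(2,2):R a3@(0,1):P a5@(0,2):R a6@(0,1):P a8@(2,4):R
t=6: a0@(0,2):P a1@(0,3):R a2@(1,2):R a3@(0,2):P a5@(0,3):R a6@(0,2):P a8@(1,4):R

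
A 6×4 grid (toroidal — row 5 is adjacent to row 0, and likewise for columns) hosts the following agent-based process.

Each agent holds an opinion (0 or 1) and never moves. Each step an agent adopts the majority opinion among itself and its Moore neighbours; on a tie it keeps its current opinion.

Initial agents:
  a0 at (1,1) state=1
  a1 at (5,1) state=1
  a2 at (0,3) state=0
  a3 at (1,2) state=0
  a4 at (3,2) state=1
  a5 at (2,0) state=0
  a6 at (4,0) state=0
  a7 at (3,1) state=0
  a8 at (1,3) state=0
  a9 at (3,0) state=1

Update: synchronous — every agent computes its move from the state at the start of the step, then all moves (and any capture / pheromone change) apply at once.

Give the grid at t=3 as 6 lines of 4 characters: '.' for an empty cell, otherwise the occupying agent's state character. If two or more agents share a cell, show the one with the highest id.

t=1: a0@(1,1):0 a1@(5,1):1 a2@(0,3):0 a3@(1,2):0 a4@(3,2):1 a5@(2,0):0 a6@(4,0):0 a7@(3,1):0 a8@(1,3):0 a9@(3,0):0
t=2: (unchanged — steady state)

...0
.000
0...
001.
0...
.1..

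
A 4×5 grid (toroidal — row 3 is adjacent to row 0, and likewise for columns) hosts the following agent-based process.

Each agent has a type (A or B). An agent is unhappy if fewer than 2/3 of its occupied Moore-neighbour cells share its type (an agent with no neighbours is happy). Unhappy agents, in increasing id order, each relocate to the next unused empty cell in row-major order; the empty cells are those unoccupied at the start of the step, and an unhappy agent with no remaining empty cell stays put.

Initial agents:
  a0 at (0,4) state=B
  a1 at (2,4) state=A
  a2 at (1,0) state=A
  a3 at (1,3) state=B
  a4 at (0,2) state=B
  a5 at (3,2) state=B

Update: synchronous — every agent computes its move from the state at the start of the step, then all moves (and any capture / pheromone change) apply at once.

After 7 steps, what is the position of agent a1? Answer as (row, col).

t=1: a0@(0,0):B a1@(0,1):A a2@(0,3):A a3@(1,3):B a4@(0,2):B a5@(3,2):B
t=2: a0@(0,4):B a1@(1,0):A a2@(1,1):A a3@(1,2):B a4@(1,4):B a5@(2,0):B
t=3: a0@(0,0):B a1@(0,1):A a2@(0,2):A a3@(0,3):B a4@(1,4):B a5@(1,3):B
t=4: a0@(0,4):B a1@(1,0):A a2@(1,1):A a3@(0,3):B a4@(1,4):B a5@(1,3):B
t=5: a0@(0,4):B a1@(0,0):A a2@(1,1):A a3@(0,3):B a4@(1,4):B a5@(1,3):B
t=6: a0@(0,4):B a1@(0,1):A a2@(1,1):A a3@(0,3):B a4@(1,4):B a5@(1,3):B
t=7: (unchanged — steady state)

(0, 1)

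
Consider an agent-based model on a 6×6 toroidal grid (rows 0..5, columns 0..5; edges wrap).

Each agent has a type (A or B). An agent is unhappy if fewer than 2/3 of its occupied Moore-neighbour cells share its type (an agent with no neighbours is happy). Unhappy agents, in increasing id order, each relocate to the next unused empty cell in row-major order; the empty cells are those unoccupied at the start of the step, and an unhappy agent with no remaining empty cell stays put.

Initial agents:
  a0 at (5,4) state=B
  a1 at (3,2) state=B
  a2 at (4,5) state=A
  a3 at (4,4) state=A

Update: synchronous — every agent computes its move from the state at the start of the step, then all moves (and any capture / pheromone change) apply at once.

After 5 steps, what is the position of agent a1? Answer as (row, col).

(3, 2)

t=1: a0@(0,0):B a1@(3,2):B a2@(0,1):A a3@(0,2):A
t=2: a0@(0,3):B a1@(3,2):B a2@(0,4):A a3@(0,2):A
t=3: a0@(0,0):B a1@(3,2):B a2@(0,1):A a3@(0,5):A
t=4: a0@(0,2):B a1@(3,2):B a2@(0,3):A a3@(0,4):A
t=5: a0@(0,0):B a1@(3,2):B a2@(0,1):A a3@(0,4):A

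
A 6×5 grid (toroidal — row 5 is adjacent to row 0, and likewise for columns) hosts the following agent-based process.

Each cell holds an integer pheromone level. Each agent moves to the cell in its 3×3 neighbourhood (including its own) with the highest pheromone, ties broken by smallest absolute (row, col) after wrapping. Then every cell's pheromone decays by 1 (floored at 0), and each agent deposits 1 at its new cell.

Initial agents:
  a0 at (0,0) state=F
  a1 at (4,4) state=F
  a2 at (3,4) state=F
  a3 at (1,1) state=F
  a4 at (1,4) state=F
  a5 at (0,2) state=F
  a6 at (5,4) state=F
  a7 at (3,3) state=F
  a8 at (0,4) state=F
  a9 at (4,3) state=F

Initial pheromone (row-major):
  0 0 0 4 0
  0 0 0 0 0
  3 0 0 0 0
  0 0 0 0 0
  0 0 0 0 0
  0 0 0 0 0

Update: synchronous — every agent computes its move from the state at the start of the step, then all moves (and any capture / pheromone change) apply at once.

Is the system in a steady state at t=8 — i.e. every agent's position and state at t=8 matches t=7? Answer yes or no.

t=1: a0@(0,0) a1@(3,0) a2@(2,0) a3@(2,0) a4@(0,3) a5@(0,3) a6@(0,3) a7@(2,2) a8@(0,3) a9@(3,2) | pheromone: 1 0 0 7 0 / 0 0 0 0 0 / 4 0 1 0 0 / 1 0 1 0 0 / 0 0 0 0 0 / 0 0 0 0 0
t=2: a0@(0,0) a1@(2,0) a2@(2,0) a3@(2,0) a4@(0,3) a5@(0,3) a6@(0,3) a7@(2,2) a8@(0,3) a9@(2,2) | pheromone: 1 0 0 10 0 / 0 0 0 0 0 / 6 0 2 0 0 / 0 0 0 0 0 / 0 0 0 0 0 / 0 0 0 0 0
t=3: a0@(0,0) a1@(2,0) a2@(2,0) a3@(2,0) a4@(0,3) a5@(0,3) a6@(0,3) a7@(2,2) a8@(0,3) a9@(2,2) | pheromone: 1 0 0 13 0 / 0 0 0 0 0 / 8 0 3 0 0 / 0 0 0 0 0 / 0 0 0 0 0 / 0 0 0 0 0
t=4: a0@(0,0) a1@(2,0) a2@(2,0) a3@(2,0) a4@(0,3) a5@(0,3) a6@(0,3) a7@(2,2) a8@(0,3) a9@(2,2) | pheromone: 1 0 0 16 0 / 0 0 0 0 0 / 10 0 4 0 0 / 0 0 0 0 0 / 0 0 0 0 0 / 0 0 0 0 0
t=5: a0@(0,0) a1@(2,0) a2@(2,0) a3@(2,0) a4@(0,3) a5@(0,3) a6@(0,3) a7@(2,2) a8@(0,3) a9@(2,2) | pheromone: 1 0 0 19 0 / 0 0 0 0 0 / 12 0 5 0 0 / 0 0 0 0 0 / 0 0 0 0 0 / 0 0 0 0 0
t=6: a0@(0,0) a1@(2,0) a2@(2,0) a3@(2,0) a4@(0,3) a5@(0,3) a6@(0,3) a7@(2,2) a8@(0,3) a9@(2,2) | pheromone: 1 0 0 22 0 / 0 0 0 0 0 / 14 0 6 0 0 / 0 0 0 0 0 / 0 0 0 0 0 / 0 0 0 0 0
t=7: a0@(0,0) a1@(2,0) a2@(2,0) a3@(2,0) a4@(0,3) a5@(0,3) a6@(0,3) a7@(2,2) a8@(0,3) a9@(2,2) | pheromone: 1 0 0 25 0 / 0 0 0 0 0 / 16 0 7 0 0 / 0 0 0 0 0 / 0 0 0 0 0 / 0 0 0 0 0
t=8: a0@(0,0) a1@(2,0) a2@(2,0) a3@(2,0) a4@(0,3) a5@(0,3) a6@(0,3) a7@(2,2) a8@(0,3) a9@(2,2) | pheromone: 1 0 0 28 0 / 0 0 0 0 0 / 18 0 8 0 0 / 0 0 0 0 0 / 0 0 0 0 0 / 0 0 0 0 0

yes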